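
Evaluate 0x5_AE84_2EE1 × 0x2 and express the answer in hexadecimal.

Multiply each base-16 digit by 2, carrying:
  1×2 = 2 → write 2
  E×2 = 28 → write C carry 1
  E×2+1 = 29 → write D carry 1
  2×2+1 = 5 → write 5
  4×2 = 8 → write 8
  8×2 = 16 → write 0 carry 1
  E×2+1 = 29 → write D carry 1
  A×2+1 = 21 → write 5 carry 1
  5×2+1 = 11 → write B

0xB5D085DC2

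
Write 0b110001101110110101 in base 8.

Group the bits in threes: 110 001 101 110 110 101 → 615665.

0o615665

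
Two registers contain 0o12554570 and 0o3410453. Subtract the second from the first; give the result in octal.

Subtract column by column in base 8:
  0-3 → 5 (borrow)
  7-5-1 → 1
  5-4 → 1
  4-0 → 4
  5-1 → 4
  5-4 → 1
  2-3 → 7 (borrow)
  1-0-1 → 0

0o7144115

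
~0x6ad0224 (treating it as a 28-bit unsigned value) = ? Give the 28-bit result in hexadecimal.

0x952fddb

Each hex digit d becomes f−d:
  6→9, a→5, d→2, 0→f, 2→d, 2→d, 4→b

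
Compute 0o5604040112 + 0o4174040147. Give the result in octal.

Add column by column in base 8, right to left:
  2+7 = 1 carry 1
  1+4+1 = 6
  1+1 = 2
  0+0 = 0
  4+4 = 0 carry 1
  0+0+1 = 1
  4+4 = 0 carry 1
  0+7+1 = 0 carry 1
  6+1+1 = 0 carry 1
  5+4+1 = 2 carry 1
  final carry 1

0o12000100261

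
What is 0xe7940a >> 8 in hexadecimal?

0xe794

Shifting right by 8 bits = 2 hex digits: drop the last 2.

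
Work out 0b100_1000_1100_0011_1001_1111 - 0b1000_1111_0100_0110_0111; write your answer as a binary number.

0b1111111100111100111000

Subtract column by column in base 2:
  1-1 → 0
  1-1 → 0
  1-1 → 0
  1-0 → 1
  1-0 → 1
  0-1 → 1 (borrow)
  0-1-1 → 0 (borrow)
  1-0-1 → 0
  1-0 → 1
  1-0 → 1
  0-1 → 1 (borrow)
  0-0-1 → 1 (borrow)
  0-1-1 → 0 (borrow)
  0-1-1 → 0 (borrow)
  1-1-1 → 1 (borrow)
  1-1-1 → 1 (borrow)
  0-0-1 → 1 (borrow)
  0-0-1 → 1 (borrow)
  0-0-1 → 1 (borrow)
  1-1-1 → 1 (borrow)
  0-0-1 → 1 (borrow)
  0-0-1 → 1 (borrow)
  1-0-1 → 0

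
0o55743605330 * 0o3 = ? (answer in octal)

Multiply each base-8 digit by 3, carrying:
  0×3 = 0 → write 0
  3×3 = 9 → write 1 carry 1
  3×3+1 = 10 → write 2 carry 1
  5×3+1 = 16 → write 0 carry 2
  0×3+2 = 2 → write 2
  6×3 = 18 → write 2 carry 2
  3×3+2 = 11 → write 3 carry 1
  4×3+1 = 13 → write 5 carry 1
  7×3+1 = 22 → write 6 carry 2
  5×3+2 = 17 → write 1 carry 2
  5×3+2 = 17 → write 1 carry 2
  remaining carry: 2

0o211653220210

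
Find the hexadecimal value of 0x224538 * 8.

0x11229c0

Multiply each base-16 digit by 8, carrying:
  8×8 = 64 → write 0 carry 4
  3×8+4 = 28 → write c carry 1
  5×8+1 = 41 → write 9 carry 2
  4×8+2 = 34 → write 2 carry 2
  2×8+2 = 18 → write 2 carry 1
  2×8+1 = 17 → write 1 carry 1
  remaining carry: 1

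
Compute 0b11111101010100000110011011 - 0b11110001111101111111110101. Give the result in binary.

Subtract column by column in base 2:
  1-1 → 0
  1-0 → 1
  0-1 → 1 (borrow)
  1-0-1 → 0
  1-1 → 0
  0-1 → 1 (borrow)
  0-1-1 → 0 (borrow)
  1-1-1 → 1 (borrow)
  1-1-1 → 1 (borrow)
  0-1-1 → 0 (borrow)
  0-1-1 → 0 (borrow)
  0-1-1 → 0 (borrow)
  0-1-1 → 0 (borrow)
  0-0-1 → 1 (borrow)
  1-1-1 → 1 (borrow)
  0-1-1 → 0 (borrow)
  1-1-1 → 1 (borrow)
  0-1-1 → 0 (borrow)
  1-1-1 → 1 (borrow)
  0-0-1 → 1 (borrow)
  1-0-1 → 0
  1-0 → 1
  1-1 → 0
  1-1 → 0
  1-1 → 0
  1-1 → 0

0b1011010110000110100110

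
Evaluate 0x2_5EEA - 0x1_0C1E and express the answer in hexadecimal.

0x152CC

Subtract column by column in base 16:
  A-E → C (borrow)
  E-1-1 → C
  E-C → 2
  5-0 → 5
  2-1 → 1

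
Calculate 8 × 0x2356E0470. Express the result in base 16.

0x11AB702380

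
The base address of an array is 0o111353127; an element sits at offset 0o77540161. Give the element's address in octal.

Add column by column in base 8, right to left:
  7+1 = 0 carry 1
  2+6+1 = 1 carry 1
  1+1+1 = 3
  3+0 = 3
  5+4 = 1 carry 1
  3+5+1 = 1 carry 1
  1+7+1 = 1 carry 1
  1+7+1 = 1 carry 1
  1+0+1 = 2

0o211113310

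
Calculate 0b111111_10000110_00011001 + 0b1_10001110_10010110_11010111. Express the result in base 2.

0b1110011100001110011110000

Add column by column in base 2, right to left:
  1+1 = 0 carry 1
  0+1+1 = 0 carry 1
  0+1+1 = 0 carry 1
  1+0+1 = 0 carry 1
  1+1+1 = 1 carry 1
  0+0+1 = 1
  0+1 = 1
  0+1 = 1
  0+0 = 0
  1+1 = 0 carry 1
  1+1+1 = 1 carry 1
  0+0+1 = 1
  0+1 = 1
  0+0 = 0
  0+0 = 0
  1+1 = 0 carry 1
  1+0+1 = 0 carry 1
  1+1+1 = 1 carry 1
  1+1+1 = 1 carry 1
  1+1+1 = 1 carry 1
  1+0+1 = 0 carry 1
  1+0+1 = 0 carry 1
  0+0+1 = 1
  0+1 = 1
  0+1 = 1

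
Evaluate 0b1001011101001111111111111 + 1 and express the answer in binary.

The trailing 13 digits are 1 (max in base 2), so adding 1 cascades: they roll to 0 and the next digit up increments.

0b1001011101010000000000000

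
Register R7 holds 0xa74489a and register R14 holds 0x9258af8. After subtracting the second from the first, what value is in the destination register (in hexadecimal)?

Subtract column by column in base 16:
  a-8 → 2
  9-f → a (borrow)
  8-a-1 → d (borrow)
  4-8-1 → b (borrow)
  4-5-1 → e (borrow)
  7-2-1 → 4
  a-9 → 1

0x14ebda2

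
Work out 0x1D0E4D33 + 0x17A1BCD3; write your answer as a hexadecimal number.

0x34B00A06

Add column by column in base 16, right to left:
  3+3 = 6
  3+D = 0 carry 1
  D+C+1 = A carry 1
  4+B+1 = 0 carry 1
  E+1+1 = 0 carry 1
  0+A+1 = B
  D+7 = 4 carry 1
  1+1+1 = 3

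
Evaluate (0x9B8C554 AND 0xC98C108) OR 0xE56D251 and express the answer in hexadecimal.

0x9B8C554 AND 0xC98C108 = 0x898C100.
Then OR with 0xE56D251.

0xEDED351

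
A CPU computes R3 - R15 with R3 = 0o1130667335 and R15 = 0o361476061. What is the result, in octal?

0o547171254

Subtract column by column in base 8:
  5-1 → 4
  3-6 → 5 (borrow)
  3-0-1 → 2
  7-6 → 1
  6-7 → 7 (borrow)
  6-4-1 → 1
  0-1 → 7 (borrow)
  3-6-1 → 4 (borrow)
  1-3-1 → 5 (borrow)
  1-0-1 → 0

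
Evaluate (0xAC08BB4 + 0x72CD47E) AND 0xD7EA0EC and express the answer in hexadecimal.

0x16C2020

Add column by column in base 16, right to left:
  4+E = 2 carry 1
  B+7+1 = 3 carry 1
  B+4+1 = 0 carry 1
  8+D+1 = 6 carry 1
  0+C+1 = D
  C+2 = E
  A+7 = 1 carry 1
  final carry 1
Sum = 0x11ED6032; now AND with 0xD7EA0EC:
  1&0=0, 1&D=1, E&7=6, D&E=C, 6&A=2, 0&0=0, 3&E=2, 2&C=0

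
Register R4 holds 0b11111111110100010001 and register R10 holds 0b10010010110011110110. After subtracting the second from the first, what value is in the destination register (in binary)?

Subtract column by column in base 2:
  1-0 → 1
  0-1 → 1 (borrow)
  0-1-1 → 0 (borrow)
  0-0-1 → 1 (borrow)
  1-1-1 → 1 (borrow)
  0-1-1 → 0 (borrow)
  0-1-1 → 0 (borrow)
  0-1-1 → 0 (borrow)
  1-0-1 → 0
  0-0 → 0
  1-1 → 0
  1-1 → 0
  1-0 → 1
  1-1 → 0
  1-0 → 1
  1-0 → 1
  1-1 → 0
  1-0 → 1
  1-0 → 1
  1-1 → 0

0b1101101000000011011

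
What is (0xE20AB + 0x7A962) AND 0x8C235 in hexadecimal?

Add column by column in base 16, right to left:
  B+2 = D
  A+6 = 0 carry 1
  0+9+1 = A
  2+A = C
  E+7 = 5 carry 1
  final carry 1
Sum = 0x15CA0D; now AND with 0x8C235:
  1&0=0, 5&8=0, C&C=C, A&2=2, 0&3=0, D&5=5

0xC205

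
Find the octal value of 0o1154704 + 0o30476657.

Add column by column in base 8, right to left:
  4+7 = 3 carry 1
  0+5+1 = 6
  7+6 = 5 carry 1
  4+6+1 = 3 carry 1
  5+7+1 = 5 carry 1
  1+4+1 = 6
  1+0 = 1
  0+3 = 3

0o31653563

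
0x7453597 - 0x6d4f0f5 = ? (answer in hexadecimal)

0x7044a2

Subtract column by column in base 16:
  7-5 → 2
  9-f → a (borrow)
  5-0-1 → 4
  3-f → 4 (borrow)
  5-4-1 → 0
  4-d → 7 (borrow)
  7-6-1 → 0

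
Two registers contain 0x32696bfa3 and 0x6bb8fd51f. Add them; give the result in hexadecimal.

0x9e22694c2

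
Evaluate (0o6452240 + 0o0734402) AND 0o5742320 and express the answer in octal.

0o5402200

Add column by column in base 8, right to left:
  0+2 = 2
  4+0 = 4
  2+4 = 6
  2+4 = 6
  5+3 = 0 carry 1
  4+7+1 = 4 carry 1
  6+0+1 = 7
Sum = 0o7406642; now AND with 0o5742320:
  7&5=5, 4&7=4, 0&4=0, 6&2=2, 6&3=2, 4&2=0, 2&0=0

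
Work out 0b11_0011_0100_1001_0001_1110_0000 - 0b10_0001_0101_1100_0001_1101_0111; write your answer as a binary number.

Subtract column by column in base 2:
  0-1 → 1 (borrow)
  0-1-1 → 0 (borrow)
  0-1-1 → 0 (borrow)
  0-0-1 → 1 (borrow)
  0-1-1 → 0 (borrow)
  1-0-1 → 0
  1-1 → 0
  1-1 → 0
  1-1 → 0
  0-0 → 0
  0-0 → 0
  0-0 → 0
  1-0 → 1
  0-0 → 0
  0-1 → 1 (borrow)
  1-1-1 → 1 (borrow)
  0-1-1 → 0 (borrow)
  0-0-1 → 1 (borrow)
  1-1-1 → 1 (borrow)
  0-0-1 → 1 (borrow)
  1-1-1 → 1 (borrow)
  1-0-1 → 0
  0-0 → 0
  0-0 → 0
  1-0 → 1
  1-1 → 0

0b1000111101101000000001001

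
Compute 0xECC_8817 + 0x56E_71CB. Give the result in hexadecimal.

0x143AF9E2

Add column by column in base 16, right to left:
  7+B = 2 carry 1
  1+C+1 = E
  8+1 = 9
  8+7 = F
  C+E = A carry 1
  C+6+1 = 3 carry 1
  E+5+1 = 4 carry 1
  final carry 1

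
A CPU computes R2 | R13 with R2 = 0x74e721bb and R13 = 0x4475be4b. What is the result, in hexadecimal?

OR each hex digit independently (no carries):
  7|4=7, 4|4=4, e|7=f, 7|5=7, 2|b=b, 1|e=f, b|4=f, b|b=b

0x74f7bffb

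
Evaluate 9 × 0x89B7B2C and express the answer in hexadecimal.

Multiply each base-16 digit by 9, carrying:
  C×9 = 108 → write C carry 6
  2×9+6 = 24 → write 8 carry 1
  B×9+1 = 100 → write 4 carry 6
  7×9+6 = 69 → write 5 carry 4
  B×9+4 = 103 → write 7 carry 6
  9×9+6 = 87 → write 7 carry 5
  8×9+5 = 77 → write D carry 4
  remaining carry: 4

0x4D77548C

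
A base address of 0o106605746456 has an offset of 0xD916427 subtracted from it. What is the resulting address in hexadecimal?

0x228866907

0o106605746456 = 0x23617CD2E in hexadecimal.
Subtract column by column in base 16:
  E-7 → 7
  2-2 → 0
  D-4 → 9
  C-6 → 6
  7-1 → 6
  1-9 → 8 (borrow)
  6-D-1 → 8 (borrow)
  3-0-1 → 2
  2-0 → 2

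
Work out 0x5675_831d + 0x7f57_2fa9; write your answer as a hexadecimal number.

0xd5ccb2c6

Add column by column in base 16, right to left:
  d+9 = 6 carry 1
  1+a+1 = c
  3+f = 2 carry 1
  8+2+1 = b
  5+7 = c
  7+5 = c
  6+f = 5 carry 1
  5+7+1 = d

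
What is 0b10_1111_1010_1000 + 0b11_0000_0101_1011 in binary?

Add column by column in base 2, right to left:
  0+1 = 1
  0+1 = 1
  0+0 = 0
  1+1 = 0 carry 1
  0+1+1 = 0 carry 1
  1+0+1 = 0 carry 1
  0+1+1 = 0 carry 1
  1+0+1 = 0 carry 1
  1+0+1 = 0 carry 1
  1+0+1 = 0 carry 1
  1+0+1 = 0 carry 1
  1+0+1 = 0 carry 1
  0+1+1 = 0 carry 1
  1+1+1 = 1 carry 1
  final carry 1

0b110000000000011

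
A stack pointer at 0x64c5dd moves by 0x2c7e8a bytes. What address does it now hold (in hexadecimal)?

0x914467

Add column by column in base 16, right to left:
  d+a = 7 carry 1
  d+8+1 = 6 carry 1
  5+e+1 = 4 carry 1
  c+7+1 = 4 carry 1
  4+c+1 = 1 carry 1
  6+2+1 = 9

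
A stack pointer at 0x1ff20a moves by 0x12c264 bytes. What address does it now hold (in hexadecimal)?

0x32b46e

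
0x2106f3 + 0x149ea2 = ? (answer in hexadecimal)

Add column by column in base 16, right to left:
  3+2 = 5
  f+a = 9 carry 1
  6+e+1 = 5 carry 1
  0+9+1 = a
  1+4 = 5
  2+1 = 3

0x35a595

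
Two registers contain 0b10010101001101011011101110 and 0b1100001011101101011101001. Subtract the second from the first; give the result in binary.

Subtract column by column in base 2:
  0-1 → 1 (borrow)
  1-0-1 → 0
  1-0 → 1
  1-1 → 0
  0-0 → 0
  1-1 → 0
  1-1 → 0
  1-1 → 0
  0-0 → 0
  1-1 → 0
  1-0 → 1
  0-1 → 1 (borrow)
  1-1-1 → 1 (borrow)
  0-0-1 → 1 (borrow)
  1-1-1 → 1 (borrow)
  1-1-1 → 1 (borrow)
  0-1-1 → 0 (borrow)
  0-0-1 → 1 (borrow)
  1-1-1 → 1 (borrow)
  0-0-1 → 1 (borrow)
  1-0-1 → 0
  0-0 → 0
  1-0 → 1
  0-1 → 1 (borrow)
  0-1-1 → 0 (borrow)
  1-0-1 → 0

0b110011101111110000000101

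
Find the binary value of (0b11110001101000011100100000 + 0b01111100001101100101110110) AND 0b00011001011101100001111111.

0b1001010100000000010110

Add column by column in base 2, right to left:
  0+0 = 0
  0+1 = 1
  0+1 = 1
  0+0 = 0
  0+1 = 1
  1+1 = 0 carry 1
  0+1+1 = 0 carry 1
  0+0+1 = 1
  1+1 = 0 carry 1
  1+0+1 = 0 carry 1
  1+0+1 = 0 carry 1
  0+1+1 = 0 carry 1
  0+1+1 = 0 carry 1
  0+0+1 = 1
  0+1 = 1
  1+1 = 0 carry 1
  0+0+1 = 1
  1+0 = 1
  1+0 = 1
  0+0 = 0
  0+1 = 1
  0+1 = 1
  1+1 = 0 carry 1
  1+1+1 = 1 carry 1
  1+1+1 = 1 carry 1
  1+0+1 = 0 carry 1
  final carry 1
Sum = 0b101101101110110000010010110; now AND with 0b00011001011101100001111111:
  101101101110110000010010110
& 000011001011101100001111111
= 000001001010100000000010110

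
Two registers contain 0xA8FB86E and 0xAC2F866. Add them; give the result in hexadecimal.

0x1552B0D4

Add column by column in base 16, right to left:
  E+6 = 4 carry 1
  6+6+1 = D
  8+8 = 0 carry 1
  B+F+1 = B carry 1
  F+2+1 = 2 carry 1
  8+C+1 = 5 carry 1
  A+A+1 = 5 carry 1
  final carry 1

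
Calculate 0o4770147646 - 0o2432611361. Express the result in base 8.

0o2335336265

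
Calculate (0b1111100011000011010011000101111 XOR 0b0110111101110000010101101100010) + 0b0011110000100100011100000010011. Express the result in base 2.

First 0b1111100011000011010011000101111 XOR 0b0110111101110000010101101100010 = 0b1001011110110011000110101001101.
Add column by column in base 2, right to left:
  1+1 = 0 carry 1
  0+1+1 = 0 carry 1
  1+0+1 = 0 carry 1
  1+0+1 = 0 carry 1
  0+1+1 = 0 carry 1
  0+0+1 = 1
  1+0 = 1
  0+0 = 0
  1+0 = 1
  0+0 = 0
  1+0 = 1
  1+1 = 0 carry 1
  0+1+1 = 0 carry 1
  0+1+1 = 0 carry 1
  0+0+1 = 1
  1+0 = 1
  1+0 = 1
  0+1 = 1
  0+0 = 0
  1+0 = 1
  1+1 = 0 carry 1
  0+0+1 = 1
  1+0 = 1
  1+0 = 1
  1+0 = 1
  1+1 = 0 carry 1
  0+1+1 = 0 carry 1
  1+1+1 = 1 carry 1
  0+1+1 = 0 carry 1
  0+0+1 = 1
  1+0 = 1

0b1101001111010111100010101100000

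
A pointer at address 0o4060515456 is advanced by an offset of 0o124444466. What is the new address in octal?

0o4205162144

Add column by column in base 8, right to left:
  6+6 = 4 carry 1
  5+6+1 = 4 carry 1
  4+4+1 = 1 carry 1
  5+4+1 = 2 carry 1
  1+4+1 = 6
  5+4 = 1 carry 1
  0+4+1 = 5
  6+2 = 0 carry 1
  0+1+1 = 2
  4+0 = 4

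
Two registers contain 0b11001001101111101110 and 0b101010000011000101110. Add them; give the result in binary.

Add column by column in base 2, right to left:
  0+0 = 0
  1+1 = 0 carry 1
  1+1+1 = 1 carry 1
  1+1+1 = 1 carry 1
  0+0+1 = 1
  1+1 = 0 carry 1
  1+0+1 = 0 carry 1
  1+0+1 = 0 carry 1
  1+0+1 = 0 carry 1
  1+1+1 = 1 carry 1
  0+1+1 = 0 carry 1
  1+0+1 = 0 carry 1
  1+0+1 = 0 carry 1
  0+0+1 = 1
  0+0 = 0
  1+0 = 1
  0+1 = 1
  0+0 = 0
  1+1 = 0 carry 1
  1+0+1 = 0 carry 1
  0+1+1 = 0 carry 1
  final carry 1

0b1000011010001000011100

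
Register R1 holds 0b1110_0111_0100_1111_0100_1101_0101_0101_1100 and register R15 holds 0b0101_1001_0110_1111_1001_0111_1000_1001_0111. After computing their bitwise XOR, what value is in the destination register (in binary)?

0b101111100010000011011010110111001011

XOR bit by bit (1 where the bits differ):
  111001110100111101001101010101011100
^ 010110010110111110010111100010010111
= 101111100010000011011010110111001011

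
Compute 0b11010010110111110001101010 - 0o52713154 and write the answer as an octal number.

0o247762776

0b11010010110111110001101010 = 0o322676152 in octal.
Subtract column by column in base 8:
  2-4 → 6 (borrow)
  5-5-1 → 7 (borrow)
  1-1-1 → 7 (borrow)
  6-3-1 → 2
  7-1 → 6
  6-7 → 7 (borrow)
  2-2-1 → 7 (borrow)
  2-5-1 → 4 (borrow)
  3-0-1 → 2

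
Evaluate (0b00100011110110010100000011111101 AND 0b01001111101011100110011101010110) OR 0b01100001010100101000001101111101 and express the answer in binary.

0b1100011110110101100001101111101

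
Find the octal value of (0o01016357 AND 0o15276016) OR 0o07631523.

0o7637537

0o01016357 AND 0o15276016 = 0o01016016.
Then OR with 0o07631523.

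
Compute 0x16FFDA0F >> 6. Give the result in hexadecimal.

6 bits is not a whole number of base-16 digits; in binary: 10110111111111101101000001111 >> 6 = 10110111111111101101000.

0x5BFF68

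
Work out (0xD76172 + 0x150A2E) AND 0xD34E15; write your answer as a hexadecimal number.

0xC04A00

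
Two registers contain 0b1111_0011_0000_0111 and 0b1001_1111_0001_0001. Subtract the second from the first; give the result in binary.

Subtract column by column in base 2:
  1-1 → 0
  1-0 → 1
  1-0 → 1
  0-0 → 0
  0-1 → 1 (borrow)
  0-0-1 → 1 (borrow)
  0-0-1 → 1 (borrow)
  0-0-1 → 1 (borrow)
  1-1-1 → 1 (borrow)
  1-1-1 → 1 (borrow)
  0-1-1 → 0 (borrow)
  0-1-1 → 0 (borrow)
  1-1-1 → 1 (borrow)
  1-0-1 → 0
  1-0 → 1
  1-1 → 0

0b101001111110110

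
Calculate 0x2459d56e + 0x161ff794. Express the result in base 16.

Add column by column in base 16, right to left:
  e+4 = 2 carry 1
  6+9+1 = 0 carry 1
  5+7+1 = d
  d+f = c carry 1
  9+f+1 = 9 carry 1
  5+1+1 = 7
  4+6 = a
  2+1 = 3

0x3a79cd02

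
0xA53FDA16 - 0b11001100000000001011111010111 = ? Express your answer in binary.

0b10001011101111111100001000111111

0xA53FDA16 = 0b10100101001111111101101000010110 in binary.
Subtract column by column in base 2:
  0-1 → 1 (borrow)
  1-1-1 → 1 (borrow)
  1-1-1 → 1 (borrow)
  0-0-1 → 1 (borrow)
  1-1-1 → 1 (borrow)
  0-0-1 → 1 (borrow)
  0-1-1 → 0 (borrow)
  0-1-1 → 0 (borrow)
  0-1-1 → 0 (borrow)
  1-1-1 → 1 (borrow)
  0-1-1 → 0 (borrow)
  1-0-1 → 0
  1-1 → 0
  0-0 → 0
  1-0 → 1
  1-0 → 1
  1-0 → 1
  1-0 → 1
  1-0 → 1
  1-0 → 1
  1-0 → 1
  1-0 → 1
  0-0 → 0
  0-1 → 1 (borrow)
  1-1-1 → 1 (borrow)
  0-0-1 → 1 (borrow)
  1-0-1 → 0
  0-1 → 1 (borrow)
  0-1-1 → 0 (borrow)
  1-0-1 → 0
  0-0 → 0
  1-0 → 1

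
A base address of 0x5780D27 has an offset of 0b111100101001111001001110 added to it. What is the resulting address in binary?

0b110011010101010101101110101

0x5780D27 = 0b101011110000000110100100111 in binary.
Add column by column in base 2, right to left:
  1+0 = 1
  1+1 = 0 carry 1
  1+1+1 = 1 carry 1
  0+1+1 = 0 carry 1
  0+0+1 = 1
  1+0 = 1
  0+1 = 1
  0+0 = 0
  1+0 = 1
  0+1 = 1
  1+1 = 0 carry 1
  1+1+1 = 1 carry 1
  0+1+1 = 0 carry 1
  0+0+1 = 1
  0+0 = 0
  0+1 = 1
  0+0 = 0
  0+1 = 1
  0+0 = 0
  1+0 = 1
  1+1 = 0 carry 1
  1+1+1 = 1 carry 1
  1+1+1 = 1 carry 1
  0+1+1 = 0 carry 1
  1+0+1 = 0 carry 1
  0+0+1 = 1
  1+0 = 1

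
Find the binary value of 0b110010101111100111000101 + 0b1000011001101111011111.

0b111011001001010110100100

Add column by column in base 2, right to left:
  1+1 = 0 carry 1
  0+1+1 = 0 carry 1
  1+1+1 = 1 carry 1
  0+1+1 = 0 carry 1
  0+1+1 = 0 carry 1
  0+0+1 = 1
  1+1 = 0 carry 1
  1+1+1 = 1 carry 1
  1+1+1 = 1 carry 1
  0+1+1 = 0 carry 1
  0+0+1 = 1
  1+1 = 0 carry 1
  1+1+1 = 1 carry 1
  1+0+1 = 0 carry 1
  1+0+1 = 0 carry 1
  1+1+1 = 1 carry 1
  0+1+1 = 0 carry 1
  1+0+1 = 0 carry 1
  0+0+1 = 1
  1+0 = 1
  0+0 = 0
  0+1 = 1
  1+0 = 1
  1+0 = 1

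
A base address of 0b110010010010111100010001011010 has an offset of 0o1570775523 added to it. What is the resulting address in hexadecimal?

0x402fbfad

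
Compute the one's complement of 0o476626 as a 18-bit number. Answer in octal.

Each oct digit d becomes 7−d:
  4→3, 7→0, 6→1, 6→1, 2→5, 6→1

0o301151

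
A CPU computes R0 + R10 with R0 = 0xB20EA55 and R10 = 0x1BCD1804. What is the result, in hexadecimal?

Add column by column in base 16, right to left:
  5+4 = 9
  5+0 = 5
  A+8 = 2 carry 1
  E+1+1 = 0 carry 1
  0+D+1 = E
  2+C = E
  B+B = 6 carry 1
  0+1+1 = 2

0x26EE0259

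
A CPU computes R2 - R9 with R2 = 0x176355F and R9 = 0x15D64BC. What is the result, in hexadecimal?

Subtract column by column in base 16:
  F-C → 3
  5-B → A (borrow)
  5-4-1 → 0
  3-6 → D (borrow)
  6-D-1 → 8 (borrow)
  7-5-1 → 1
  1-1 → 0

0x18D0A3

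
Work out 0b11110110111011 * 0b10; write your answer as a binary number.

Multiply each base-2 digit by 2, carrying:
  1×2 = 2 → write 0 carry 1
  1×2+1 = 3 → write 1 carry 1
  0×2+1 = 1 → write 1
  1×2 = 2 → write 0 carry 1
  1×2+1 = 3 → write 1 carry 1
  1×2+1 = 3 → write 1 carry 1
  0×2+1 = 1 → write 1
  1×2 = 2 → write 0 carry 1
  1×2+1 = 3 → write 1 carry 1
  0×2+1 = 1 → write 1
  1×2 = 2 → write 0 carry 1
  1×2+1 = 3 → write 1 carry 1
  1×2+1 = 3 → write 1 carry 1
  1×2+1 = 3 → write 1 carry 1
  remaining carry: 1

0b111101101110110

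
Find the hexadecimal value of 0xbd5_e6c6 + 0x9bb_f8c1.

0x1591df87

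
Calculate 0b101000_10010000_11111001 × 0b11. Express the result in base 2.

Multiply each base-2 digit by 3, carrying:
  1×3 = 3 → write 1 carry 1
  0×3+1 = 1 → write 1
  0×3 = 0 → write 0
  1×3 = 3 → write 1 carry 1
  1×3+1 = 4 → write 0 carry 2
  1×3+2 = 5 → write 1 carry 2
  1×3+2 = 5 → write 1 carry 2
  1×3+2 = 5 → write 1 carry 2
  0×3+2 = 2 → write 0 carry 1
  0×3+1 = 1 → write 1
  0×3 = 0 → write 0
  0×3 = 0 → write 0
  1×3 = 3 → write 1 carry 1
  0×3+1 = 1 → write 1
  0×3 = 0 → write 0
  1×3 = 3 → write 1 carry 1
  0×3+1 = 1 → write 1
  0×3 = 0 → write 0
  0×3 = 0 → write 0
  1×3 = 3 → write 1 carry 1
  0×3+1 = 1 → write 1
  1×3 = 3 → write 1 carry 1
  remaining carry: 1

0b11110011011001011101011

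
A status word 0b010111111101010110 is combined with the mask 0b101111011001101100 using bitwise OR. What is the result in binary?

OR bit by bit (1 where either bit is 1):
  010111111101010110
| 101111011001101100
= 111111111101111110

0b111111111101111110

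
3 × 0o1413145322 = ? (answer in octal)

Multiply each base-8 digit by 3, carrying:
  2×3 = 6 → write 6
  2×3 = 6 → write 6
  3×3 = 9 → write 1 carry 1
  5×3+1 = 16 → write 0 carry 2
  4×3+2 = 14 → write 6 carry 1
  1×3+1 = 4 → write 4
  3×3 = 9 → write 1 carry 1
  1×3+1 = 4 → write 4
  4×3 = 12 → write 4 carry 1
  1×3+1 = 4 → write 4

0o4441460166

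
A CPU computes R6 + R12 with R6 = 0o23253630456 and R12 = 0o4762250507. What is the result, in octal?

Add column by column in base 8, right to left:
  6+7 = 5 carry 1
  5+0+1 = 6
  4+5 = 1 carry 1
  0+0+1 = 1
  3+5 = 0 carry 1
  6+2+1 = 1 carry 1
  3+2+1 = 6
  5+6 = 3 carry 1
  2+7+1 = 2 carry 1
  3+4+1 = 0 carry 1
  2+0+1 = 3

0o30236101165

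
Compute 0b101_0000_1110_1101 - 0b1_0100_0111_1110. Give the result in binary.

0b11110001101111

Subtract column by column in base 2:
  1-0 → 1
  0-1 → 1 (borrow)
  1-1-1 → 1 (borrow)
  1-1-1 → 1 (borrow)
  0-1-1 → 0 (borrow)
  1-1-1 → 1 (borrow)
  1-1-1 → 1 (borrow)
  1-0-1 → 0
  0-0 → 0
  0-0 → 0
  0-1 → 1 (borrow)
  0-0-1 → 1 (borrow)
  1-1-1 → 1 (borrow)
  0-0-1 → 1 (borrow)
  1-0-1 → 0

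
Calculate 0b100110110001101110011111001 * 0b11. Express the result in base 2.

0b1110100010101001011011101011

Multiply each base-2 digit by 3, carrying:
  1×3 = 3 → write 1 carry 1
  0×3+1 = 1 → write 1
  0×3 = 0 → write 0
  1×3 = 3 → write 1 carry 1
  1×3+1 = 4 → write 0 carry 2
  1×3+2 = 5 → write 1 carry 2
  1×3+2 = 5 → write 1 carry 2
  1×3+2 = 5 → write 1 carry 2
  0×3+2 = 2 → write 0 carry 1
  0×3+1 = 1 → write 1
  1×3 = 3 → write 1 carry 1
  1×3+1 = 4 → write 0 carry 2
  1×3+2 = 5 → write 1 carry 2
  0×3+2 = 2 → write 0 carry 1
  1×3+1 = 4 → write 0 carry 2
  1×3+2 = 5 → write 1 carry 2
  0×3+2 = 2 → write 0 carry 1
  0×3+1 = 1 → write 1
  0×3 = 0 → write 0
  1×3 = 3 → write 1 carry 1
  1×3+1 = 4 → write 0 carry 2
  0×3+2 = 2 → write 0 carry 1
  1×3+1 = 4 → write 0 carry 2
  1×3+2 = 5 → write 1 carry 2
  0×3+2 = 2 → write 0 carry 1
  0×3+1 = 1 → write 1
  1×3 = 3 → write 1 carry 1
  remaining carry: 1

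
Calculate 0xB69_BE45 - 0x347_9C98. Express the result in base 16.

Subtract column by column in base 16:
  5-8 → D (borrow)
  4-9-1 → A (borrow)
  E-C-1 → 1
  B-9 → 2
  9-7 → 2
  6-4 → 2
  B-3 → 8

0x82221AD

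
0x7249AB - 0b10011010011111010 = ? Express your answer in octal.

0o34212261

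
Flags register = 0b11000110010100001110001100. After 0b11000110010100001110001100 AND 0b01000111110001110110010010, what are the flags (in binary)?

AND bit by bit (1 only where both bits are 1):
  11000110010100001110001100
& 01000111110001110110010010
= 01000110010000000110000000

0b01000110010000000110000000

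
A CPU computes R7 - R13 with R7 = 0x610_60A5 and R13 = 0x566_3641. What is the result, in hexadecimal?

0xAA2A64

Subtract column by column in base 16:
  5-1 → 4
  A-4 → 6
  0-6 → A (borrow)
  6-3-1 → 2
  0-6 → A (borrow)
  1-6-1 → A (borrow)
  6-5-1 → 0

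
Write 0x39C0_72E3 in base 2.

Expand each hex digit to 4 bits: 3=0011 9=1001 C=1100 0=0000 7=0111 2=0010 E=1110 3=0011.

0b111001110000000111001011100011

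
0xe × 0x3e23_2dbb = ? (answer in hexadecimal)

Multiply each base-16 digit by 14, carrying:
  b×14 = 154 → write a carry 9
  b×14+9 = 163 → write 3 carry 10
  d×14+10 = 192 → write 0 carry 12
  2×14+12 = 40 → write 8 carry 2
  3×14+2 = 44 → write c carry 2
  2×14+2 = 30 → write e carry 1
  e×14+1 = 197 → write 5 carry 12
  3×14+12 = 54 → write 6 carry 3
  remaining carry: 3

0x365ec803a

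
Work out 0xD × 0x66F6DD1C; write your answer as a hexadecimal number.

0x53A893A6C

Multiply each base-16 digit by 13, carrying:
  C×13 = 156 → write C carry 9
  1×13+9 = 22 → write 6 carry 1
  D×13+1 = 170 → write A carry 10
  D×13+10 = 179 → write 3 carry 11
  6×13+11 = 89 → write 9 carry 5
  F×13+5 = 200 → write 8 carry 12
  6×13+12 = 90 → write A carry 5
  6×13+5 = 83 → write 3 carry 5
  remaining carry: 5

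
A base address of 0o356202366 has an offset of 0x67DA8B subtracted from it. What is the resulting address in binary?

0b11010100010010101001101011

0o356202366 = 0b11101110010000010011110110 in binary.
0x67DA8B = 0b11001111101101010001011 in binary.
Subtract column by column in base 2:
  0-1 → 1 (borrow)
  1-1-1 → 1 (borrow)
  1-0-1 → 0
  0-1 → 1 (borrow)
  1-0-1 → 0
  1-0 → 1
  1-0 → 1
  1-1 → 0
  0-0 → 0
  0-1 → 1 (borrow)
  1-0-1 → 0
  0-1 → 1 (borrow)
  0-1-1 → 0 (borrow)
  0-0-1 → 1 (borrow)
  0-1-1 → 0 (borrow)
  0-1-1 → 0 (borrow)
  1-1-1 → 1 (borrow)
  0-1-1 → 0 (borrow)
  0-1-1 → 0 (borrow)
  1-0-1 → 0
  1-0 → 1
  1-1 → 0
  0-1 → 1 (borrow)
  1-0-1 → 0
  1-0 → 1
  1-0 → 1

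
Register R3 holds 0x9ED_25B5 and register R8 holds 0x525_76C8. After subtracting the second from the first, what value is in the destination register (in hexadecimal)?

0x4C7AEED

Subtract column by column in base 16:
  5-8 → D (borrow)
  B-C-1 → E (borrow)
  5-6-1 → E (borrow)
  2-7-1 → A (borrow)
  D-5-1 → 7
  E-2 → C
  9-5 → 4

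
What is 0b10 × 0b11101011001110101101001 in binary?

Multiply each base-2 digit by 2, carrying:
  1×2 = 2 → write 0 carry 1
  0×2+1 = 1 → write 1
  0×2 = 0 → write 0
  1×2 = 2 → write 0 carry 1
  0×2+1 = 1 → write 1
  1×2 = 2 → write 0 carry 1
  1×2+1 = 3 → write 1 carry 1
  0×2+1 = 1 → write 1
  1×2 = 2 → write 0 carry 1
  0×2+1 = 1 → write 1
  1×2 = 2 → write 0 carry 1
  1×2+1 = 3 → write 1 carry 1
  1×2+1 = 3 → write 1 carry 1
  0×2+1 = 1 → write 1
  0×2 = 0 → write 0
  1×2 = 2 → write 0 carry 1
  1×2+1 = 3 → write 1 carry 1
  0×2+1 = 1 → write 1
  1×2 = 2 → write 0 carry 1
  0×2+1 = 1 → write 1
  1×2 = 2 → write 0 carry 1
  1×2+1 = 3 → write 1 carry 1
  1×2+1 = 3 → write 1 carry 1
  remaining carry: 1

0b111010110011101011010010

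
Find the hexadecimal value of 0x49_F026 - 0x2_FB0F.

0x46F517

Subtract column by column in base 16:
  6-F → 7 (borrow)
  2-0-1 → 1
  0-B → 5 (borrow)
  F-F-1 → F (borrow)
  9-2-1 → 6
  4-0 → 4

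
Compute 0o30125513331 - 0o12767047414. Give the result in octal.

Subtract column by column in base 8:
  1-4 → 5 (borrow)
  3-1-1 → 1
  3-4 → 7 (borrow)
  3-7-1 → 3 (borrow)
  1-4-1 → 4 (borrow)
  5-0-1 → 4
  5-7 → 6 (borrow)
  2-6-1 → 3 (borrow)
  1-7-1 → 1 (borrow)
  0-2-1 → 5 (borrow)
  3-1-1 → 1

0o15136443715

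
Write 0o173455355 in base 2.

0b1111011100101101011101101

Each octal digit is 3 bits: 1=001 7=111 3=011 4=100 5=101 5=101 3=011 5=101 5=101.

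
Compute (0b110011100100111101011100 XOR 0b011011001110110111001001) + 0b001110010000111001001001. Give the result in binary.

0b110110111011000011011110

First 0b110011100100111101011100 XOR 0b011011001110110111001001 = 0b101000101010001010010101.
Add column by column in base 2, right to left:
  1+1 = 0 carry 1
  0+0+1 = 1
  1+0 = 1
  0+1 = 1
  1+0 = 1
  0+0 = 0
  0+1 = 1
  1+0 = 1
  0+0 = 0
  1+1 = 0 carry 1
  0+1+1 = 0 carry 1
  0+1+1 = 0 carry 1
  0+0+1 = 1
  1+0 = 1
  0+0 = 0
  1+0 = 1
  0+1 = 1
  1+0 = 1
  0+0 = 0
  0+1 = 1
  0+1 = 1
  1+1 = 0 carry 1
  0+0+1 = 1
  1+0 = 1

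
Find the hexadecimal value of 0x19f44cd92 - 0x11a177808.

0x852d558a

Subtract column by column in base 16:
  2-8 → a (borrow)
  9-0-1 → 8
  d-8 → 5
  c-7 → 5
  4-7 → d (borrow)
  4-1-1 → 2
  f-a → 5
  9-1 → 8
  1-1 → 0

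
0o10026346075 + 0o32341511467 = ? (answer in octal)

0o42370057564

Add column by column in base 8, right to left:
  5+7 = 4 carry 1
  7+6+1 = 6 carry 1
  0+4+1 = 5
  6+1 = 7
  4+1 = 5
  3+5 = 0 carry 1
  6+1+1 = 0 carry 1
  2+4+1 = 7
  0+3 = 3
  0+2 = 2
  1+3 = 4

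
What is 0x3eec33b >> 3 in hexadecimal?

0x7dd867

3 bits is not a whole number of base-16 digits; in binary: 11111011101100001100111011 >> 3 = 11111011101100001100111.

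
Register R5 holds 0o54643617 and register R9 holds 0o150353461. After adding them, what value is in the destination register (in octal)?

Add column by column in base 8, right to left:
  7+1 = 0 carry 1
  1+6+1 = 0 carry 1
  6+4+1 = 3 carry 1
  3+3+1 = 7
  4+5 = 1 carry 1
  6+3+1 = 2 carry 1
  4+0+1 = 5
  5+5 = 2 carry 1
  0+1+1 = 2

0o225217300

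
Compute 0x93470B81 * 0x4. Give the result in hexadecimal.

0x24D1C2E04

Multiply each base-16 digit by 4, carrying:
  1×4 = 4 → write 4
  8×4 = 32 → write 0 carry 2
  B×4+2 = 46 → write E carry 2
  0×4+2 = 2 → write 2
  7×4 = 28 → write C carry 1
  4×4+1 = 17 → write 1 carry 1
  3×4+1 = 13 → write D
  9×4 = 36 → write 4 carry 2
  remaining carry: 2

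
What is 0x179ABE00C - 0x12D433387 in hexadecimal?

Subtract column by column in base 16:
  C-7 → 5
  0-8 → 8 (borrow)
  0-3-1 → C (borrow)
  E-3-1 → A
  B-3 → 8
  A-4 → 6
  9-D → C (borrow)
  7-2-1 → 4
  1-1 → 0

0x4C68AC85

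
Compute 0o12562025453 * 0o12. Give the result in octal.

Multiply each base-8 digit by 10, carrying:
  3×10 = 30 → write 6 carry 3
  5×10+3 = 53 → write 5 carry 6
  4×10+6 = 46 → write 6 carry 5
  5×10+5 = 55 → write 7 carry 6
  2×10+6 = 26 → write 2 carry 3
  0×10+3 = 3 → write 3
  2×10 = 20 → write 4 carry 2
  6×10+2 = 62 → write 6 carry 7
  5×10+7 = 57 → write 1 carry 7
  2×10+7 = 27 → write 3 carry 3
  1×10+3 = 13 → write 5 carry 1
  remaining carry: 1

0o153164327656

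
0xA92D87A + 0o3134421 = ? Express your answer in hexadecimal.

0xA9F918B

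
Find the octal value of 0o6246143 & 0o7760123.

0o6240103

AND each oct digit independently (no carries):
  6&7=6, 2&7=2, 4&6=4, 6&0=0, 1&1=1, 4&2=0, 3&3=3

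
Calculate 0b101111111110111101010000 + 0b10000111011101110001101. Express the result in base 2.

Add column by column in base 2, right to left:
  0+1 = 1
  0+0 = 0
  0+1 = 1
  0+1 = 1
  1+0 = 1
  0+0 = 0
  1+0 = 1
  0+1 = 1
  1+1 = 0 carry 1
  1+1+1 = 1 carry 1
  1+0+1 = 0 carry 1
  1+1+1 = 1 carry 1
  0+1+1 = 0 carry 1
  1+1+1 = 1 carry 1
  1+0+1 = 0 carry 1
  1+1+1 = 1 carry 1
  1+1+1 = 1 carry 1
  1+1+1 = 1 carry 1
  1+0+1 = 0 carry 1
  1+0+1 = 0 carry 1
  1+0+1 = 0 carry 1
  1+0+1 = 0 carry 1
  0+1+1 = 0 carry 1
  1+0+1 = 0 carry 1
  final carry 1

0b1000000111010101011011101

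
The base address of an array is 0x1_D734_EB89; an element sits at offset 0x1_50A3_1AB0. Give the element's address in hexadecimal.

0x327D80639

Add column by column in base 16, right to left:
  9+0 = 9
  8+B = 3 carry 1
  B+A+1 = 6 carry 1
  E+1+1 = 0 carry 1
  4+3+1 = 8
  3+A = D
  7+0 = 7
  D+5 = 2 carry 1
  1+1+1 = 3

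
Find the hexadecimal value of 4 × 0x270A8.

0x9C2A0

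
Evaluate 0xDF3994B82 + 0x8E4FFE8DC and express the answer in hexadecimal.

Add column by column in base 16, right to left:
  2+C = E
  8+D = 5 carry 1
  B+8+1 = 4 carry 1
  4+E+1 = 3 carry 1
  9+F+1 = 9 carry 1
  9+F+1 = 9 carry 1
  3+4+1 = 8
  F+E = D carry 1
  D+8+1 = 6 carry 1
  final carry 1

0x16D899345E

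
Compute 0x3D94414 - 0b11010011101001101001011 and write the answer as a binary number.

0b11011011110111000011001001

0x3D94414 = 0b11110110010100010000010100 in binary.
Subtract column by column in base 2:
  0-1 → 1 (borrow)
  0-1-1 → 0 (borrow)
  1-0-1 → 0
  0-1 → 1 (borrow)
  1-0-1 → 0
  0-0 → 0
  0-1 → 1 (borrow)
  0-0-1 → 1 (borrow)
  0-1-1 → 0 (borrow)
  0-1-1 → 0 (borrow)
  1-0-1 → 0
  0-0 → 0
  0-1 → 1 (borrow)
  0-0-1 → 1 (borrow)
  1-1-1 → 1 (borrow)
  0-1-1 → 0 (borrow)
  1-1-1 → 1 (borrow)
  0-0-1 → 1 (borrow)
  0-0-1 → 1 (borrow)
  1-1-1 → 1 (borrow)
  1-0-1 → 0
  0-1 → 1 (borrow)
  1-1-1 → 1 (borrow)
  1-0-1 → 0
  1-0 → 1
  1-0 → 1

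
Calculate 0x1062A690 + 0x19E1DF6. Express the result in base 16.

0x1200C486

Add column by column in base 16, right to left:
  0+6 = 6
  9+F = 8 carry 1
  6+D+1 = 4 carry 1
  A+1+1 = C
  2+E = 0 carry 1
  6+9+1 = 0 carry 1
  0+1+1 = 2
  1+0 = 1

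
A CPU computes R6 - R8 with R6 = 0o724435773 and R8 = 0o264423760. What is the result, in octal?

0o440012013

Subtract column by column in base 8:
  3-0 → 3
  7-6 → 1
  7-7 → 0
  5-3 → 2
  3-2 → 1
  4-4 → 0
  4-4 → 0
  2-6 → 4 (borrow)
  7-2-1 → 4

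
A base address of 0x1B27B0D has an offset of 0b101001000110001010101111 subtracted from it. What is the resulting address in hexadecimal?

0b101001000110001010101111 = 0xA462AF in hexadecimal.
Subtract column by column in base 16:
  D-F → E (borrow)
  0-A-1 → 5 (borrow)
  B-2-1 → 8
  7-6 → 1
  2-4 → E (borrow)
  B-A-1 → 0
  1-0 → 1

0x10E185E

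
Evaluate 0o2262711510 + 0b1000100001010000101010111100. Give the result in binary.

0o2262711510 = 0b10010110010111001001101001000 in binary.
Add column by column in base 2, right to left:
  0+0 = 0
  0+0 = 0
  0+1 = 1
  1+1 = 0 carry 1
  0+1+1 = 0 carry 1
  0+1+1 = 0 carry 1
  1+0+1 = 0 carry 1
  0+1+1 = 0 carry 1
  1+0+1 = 0 carry 1
  1+1+1 = 1 carry 1
  0+0+1 = 1
  0+1 = 1
  1+0 = 1
  0+0 = 0
  0+0 = 0
  1+0 = 1
  1+1 = 0 carry 1
  1+0+1 = 0 carry 1
  0+1+1 = 0 carry 1
  1+0+1 = 0 carry 1
  0+0+1 = 1
  0+0 = 0
  1+0 = 1
  1+1 = 0 carry 1
  0+0+1 = 1
  1+0 = 1
  0+0 = 0
  0+1 = 1
  1+0 = 1

0b11011010100001001111000000100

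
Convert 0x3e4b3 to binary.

0b111110010010110011

Expand each hex digit to 4 bits: 3=0011 e=1110 4=0100 b=1011 3=0011.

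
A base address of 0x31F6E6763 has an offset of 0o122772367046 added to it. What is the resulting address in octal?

0x31F6E6763 = 0o143733463543 in octal.
Add column by column in base 8, right to left:
  3+6 = 1 carry 1
  4+4+1 = 1 carry 1
  5+0+1 = 6
  3+7 = 2 carry 1
  6+6+1 = 5 carry 1
  4+3+1 = 0 carry 1
  3+2+1 = 6
  3+7 = 2 carry 1
  7+7+1 = 7 carry 1
  3+2+1 = 6
  4+2 = 6
  1+1 = 2

0o266726052611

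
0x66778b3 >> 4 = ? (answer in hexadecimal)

0x66778b

Shifting right by 4 bits = 1 hex digit: drop the last 1.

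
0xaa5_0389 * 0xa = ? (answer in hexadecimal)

Multiply each base-16 digit by 10, carrying:
  9×10 = 90 → write a carry 5
  8×10+5 = 85 → write 5 carry 5
  3×10+5 = 35 → write 3 carry 2
  0×10+2 = 2 → write 2
  5×10 = 50 → write 2 carry 3
  a×10+3 = 103 → write 7 carry 6
  a×10+6 = 106 → write a carry 6
  remaining carry: 6

0x6a72235a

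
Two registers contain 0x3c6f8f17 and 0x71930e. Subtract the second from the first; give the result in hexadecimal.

0x3bfdfc09

Subtract column by column in base 16:
  7-e → 9 (borrow)
  1-0-1 → 0
  f-3 → c
  8-9 → f (borrow)
  f-1-1 → d
  6-7 → f (borrow)
  c-0-1 → b
  3-0 → 3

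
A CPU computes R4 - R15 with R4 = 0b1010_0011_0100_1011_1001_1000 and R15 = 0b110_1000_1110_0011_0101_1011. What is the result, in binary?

Subtract column by column in base 2:
  0-1 → 1 (borrow)
  0-1-1 → 0 (borrow)
  0-0-1 → 1 (borrow)
  1-1-1 → 1 (borrow)
  1-1-1 → 1 (borrow)
  0-0-1 → 1 (borrow)
  0-1-1 → 0 (borrow)
  1-0-1 → 0
  1-1 → 0
  1-1 → 0
  0-0 → 0
  1-0 → 1
  0-0 → 0
  0-1 → 1 (borrow)
  1-1-1 → 1 (borrow)
  0-1-1 → 0 (borrow)
  1-0-1 → 0
  1-0 → 1
  0-0 → 0
  0-1 → 1 (borrow)
  0-0-1 → 1 (borrow)
  1-1-1 → 1 (borrow)
  0-1-1 → 0 (borrow)
  1-0-1 → 0

0b1110100110100000111101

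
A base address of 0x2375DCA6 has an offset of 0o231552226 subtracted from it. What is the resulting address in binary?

0x2375DCA6 = 0b100011011101011101110010100110 in binary.
0o231552226 = 0b10011001101101010010010110 in binary.
Subtract column by column in base 2:
  0-0 → 0
  1-1 → 0
  1-1 → 0
  0-0 → 0
  0-1 → 1 (borrow)
  1-0-1 → 0
  0-0 → 0
  1-1 → 0
  0-0 → 0
  0-0 → 0
  1-1 → 0
  1-0 → 1
  1-1 → 0
  0-0 → 0
  1-1 → 0
  1-1 → 0
  1-0 → 1
  0-1 → 1 (borrow)
  1-1-1 → 1 (borrow)
  0-0-1 → 1 (borrow)
  1-0-1 → 0
  1-1 → 0
  1-1 → 0
  0-0 → 0
  1-0 → 1
  1-1 → 0
  0-0 → 0
  0-0 → 0
  0-0 → 0
  1-0 → 1

0b100001000011110000100000010000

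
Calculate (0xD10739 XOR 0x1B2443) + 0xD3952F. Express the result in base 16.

0x19DB8A9

First 0xD10739 XOR 0x1B2443 = 0xCA237A.
Add column by column in base 16, right to left:
  A+F = 9 carry 1
  7+2+1 = A
  3+5 = 8
  2+9 = B
  A+3 = D
  C+D = 9 carry 1
  final carry 1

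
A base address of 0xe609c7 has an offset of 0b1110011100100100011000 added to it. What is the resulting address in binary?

0b1000111111101001011011111

0xe609c7 = 0b111001100000100111000111 in binary.
Add column by column in base 2, right to left:
  1+0 = 1
  1+0 = 1
  1+0 = 1
  0+1 = 1
  0+1 = 1
  0+0 = 0
  1+0 = 1
  1+0 = 1
  1+1 = 0 carry 1
  0+0+1 = 1
  0+0 = 0
  1+1 = 0 carry 1
  0+0+1 = 1
  0+0 = 0
  0+1 = 1
  0+1 = 1
  0+1 = 1
  1+0 = 1
  1+0 = 1
  0+1 = 1
  0+1 = 1
  1+1 = 0 carry 1
  1+0+1 = 0 carry 1
  1+0+1 = 0 carry 1
  final carry 1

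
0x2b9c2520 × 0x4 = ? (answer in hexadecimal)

0xae709480

Multiply each base-16 digit by 4, carrying:
  0×4 = 0 → write 0
  2×4 = 8 → write 8
  5×4 = 20 → write 4 carry 1
  2×4+1 = 9 → write 9
  c×4 = 48 → write 0 carry 3
  9×4+3 = 39 → write 7 carry 2
  b×4+2 = 46 → write e carry 2
  2×4+2 = 10 → write a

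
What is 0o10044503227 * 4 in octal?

0o40222415134

Multiply each base-8 digit by 4, carrying:
  7×4 = 28 → write 4 carry 3
  2×4+3 = 11 → write 3 carry 1
  2×4+1 = 9 → write 1 carry 1
  3×4+1 = 13 → write 5 carry 1
  0×4+1 = 1 → write 1
  5×4 = 20 → write 4 carry 2
  4×4+2 = 18 → write 2 carry 2
  4×4+2 = 18 → write 2 carry 2
  0×4+2 = 2 → write 2
  0×4 = 0 → write 0
  1×4 = 4 → write 4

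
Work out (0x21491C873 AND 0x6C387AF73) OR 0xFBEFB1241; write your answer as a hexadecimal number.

0x21491C873 AND 0x6C387AF73 = 0x200818873.
Then OR with 0xFBEFB1241.

0xFBEFB9A73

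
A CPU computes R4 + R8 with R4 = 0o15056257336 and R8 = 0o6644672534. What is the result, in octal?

0o23723152072

Add column by column in base 8, right to left:
  6+4 = 2 carry 1
  3+3+1 = 7
  3+5 = 0 carry 1
  7+2+1 = 2 carry 1
  5+7+1 = 5 carry 1
  2+6+1 = 1 carry 1
  6+4+1 = 3 carry 1
  5+4+1 = 2 carry 1
  0+6+1 = 7
  5+6 = 3 carry 1
  1+0+1 = 2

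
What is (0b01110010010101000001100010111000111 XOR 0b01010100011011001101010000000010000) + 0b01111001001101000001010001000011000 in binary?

First 0b01110010010101000001100010111000111 XOR 0b01010100011011001101010000000010000 = 0b00100110001110001100110010111010111.
Add column by column in base 2, right to left:
  1+0 = 1
  1+0 = 1
  1+0 = 1
  0+1 = 1
  1+1 = 0 carry 1
  0+0+1 = 1
  1+0 = 1
  1+0 = 1
  1+0 = 1
  0+1 = 1
  1+0 = 1
  0+0 = 0
  0+0 = 0
  1+1 = 0 carry 1
  1+0+1 = 0 carry 1
  0+1+1 = 0 carry 1
  0+0+1 = 1
  1+0 = 1
  1+0 = 1
  0+0 = 0
  0+0 = 0
  0+1 = 1
  1+0 = 1
  1+1 = 0 carry 1
  1+1+1 = 1 carry 1
  0+0+1 = 1
  0+0 = 0
  0+1 = 1
  1+0 = 1
  1+0 = 1
  0+1 = 1
  0+1 = 1
  1+1 = 0 carry 1
  0+1+1 = 0 carry 1
  final carry 1

0b10011111011011001110000011111101111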